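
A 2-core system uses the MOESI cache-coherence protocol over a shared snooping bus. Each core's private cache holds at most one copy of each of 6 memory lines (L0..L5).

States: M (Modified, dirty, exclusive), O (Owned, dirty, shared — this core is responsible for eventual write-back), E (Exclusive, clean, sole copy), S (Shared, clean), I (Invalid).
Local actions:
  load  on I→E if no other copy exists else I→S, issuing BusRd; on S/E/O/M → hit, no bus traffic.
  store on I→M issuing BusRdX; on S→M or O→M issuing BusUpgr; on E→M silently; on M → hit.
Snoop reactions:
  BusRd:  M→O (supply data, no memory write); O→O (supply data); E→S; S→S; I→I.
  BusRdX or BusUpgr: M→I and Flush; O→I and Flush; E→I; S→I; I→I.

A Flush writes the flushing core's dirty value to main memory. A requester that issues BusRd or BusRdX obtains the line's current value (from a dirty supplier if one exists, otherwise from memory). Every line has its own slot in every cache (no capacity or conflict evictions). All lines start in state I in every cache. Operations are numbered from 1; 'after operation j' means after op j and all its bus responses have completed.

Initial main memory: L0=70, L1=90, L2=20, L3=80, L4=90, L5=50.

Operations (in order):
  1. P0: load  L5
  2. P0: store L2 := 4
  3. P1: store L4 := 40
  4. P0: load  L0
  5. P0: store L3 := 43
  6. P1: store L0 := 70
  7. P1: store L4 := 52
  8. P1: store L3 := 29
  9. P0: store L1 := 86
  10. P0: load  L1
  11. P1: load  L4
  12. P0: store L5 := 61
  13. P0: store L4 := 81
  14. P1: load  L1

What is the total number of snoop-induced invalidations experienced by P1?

[1] P0: load  L5 | P0:E(50), P1:I | bus: BusRd
[2] P0: store L2 := 4 | P0:M(4), P1:I | bus: BusRdX
[3] P1: store L4 := 40 | P0:I, P1:M(40) | bus: BusRdX
[4] P0: load  L0 | P0:E(70), P1:I | bus: BusRd
[5] P0: store L3 := 43 | P0:M(43), P1:I | bus: BusRdX
[6] P1: store L0 := 70 | P0:I, P1:M(70) | bus: BusRdX
[7] P1: store L4 := 52 | P0:I, P1:M(52) | bus: none
[8] P1: store L3 := 29 | P0:I, P1:M(29) | bus: BusRdX,Flush
[9] P0: store L1 := 86 | P0:M(86), P1:I | bus: BusRdX
[10] P0: load  L1 | P0:M(86), P1:I | bus: none
[11] P1: load  L4 | P0:I, P1:M(52) | bus: none
[12] P0: store L5 := 61 | P0:M(61), P1:I | bus: none
[13] P0: store L4 := 81 | P0:M(81), P1:I | bus: BusRdX,Flush
[14] P1: load  L1 | P0:O(86), P1:S(86) | bus: BusRd

invalidations = 1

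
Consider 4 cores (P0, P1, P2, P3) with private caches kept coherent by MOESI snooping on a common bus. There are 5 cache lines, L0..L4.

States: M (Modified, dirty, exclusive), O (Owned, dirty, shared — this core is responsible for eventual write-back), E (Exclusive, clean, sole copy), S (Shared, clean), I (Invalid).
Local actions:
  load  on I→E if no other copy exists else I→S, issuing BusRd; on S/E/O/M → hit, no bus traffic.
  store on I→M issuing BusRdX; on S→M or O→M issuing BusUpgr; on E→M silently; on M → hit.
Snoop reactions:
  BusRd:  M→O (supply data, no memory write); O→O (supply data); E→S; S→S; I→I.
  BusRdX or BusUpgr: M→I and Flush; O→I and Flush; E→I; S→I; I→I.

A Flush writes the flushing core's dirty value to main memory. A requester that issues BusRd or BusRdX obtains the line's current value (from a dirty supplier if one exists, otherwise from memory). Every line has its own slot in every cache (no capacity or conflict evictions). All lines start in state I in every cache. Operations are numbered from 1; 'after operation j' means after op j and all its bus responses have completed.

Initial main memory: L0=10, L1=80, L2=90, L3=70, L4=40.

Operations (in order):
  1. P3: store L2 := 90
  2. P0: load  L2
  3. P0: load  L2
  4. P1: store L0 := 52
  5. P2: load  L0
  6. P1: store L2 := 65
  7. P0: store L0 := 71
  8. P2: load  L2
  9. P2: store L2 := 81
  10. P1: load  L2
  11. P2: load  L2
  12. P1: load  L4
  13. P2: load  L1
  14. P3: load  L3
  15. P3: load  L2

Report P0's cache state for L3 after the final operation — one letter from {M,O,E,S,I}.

[1] P3: store L2 := 90 | P0:I, P1:I, P2:I, P3:M(90) | bus: BusRdX
[2] P0: load  L2 | P0:S(90), P1:I, P2:I, P3:O(90) | bus: BusRd
[3] P0: load  L2 | P0:S(90), P1:I, P2:I, P3:O(90) | bus: none
[4] P1: store L0 := 52 | P0:I, P1:M(52), P2:I, P3:I | bus: BusRdX
[5] P2: load  L0 | P0:I, P1:O(52), P2:S(52), P3:I | bus: BusRd
[6] P1: store L2 := 65 | P0:I, P1:M(65), P2:I, P3:I | bus: BusRdX,Flush
[7] P0: store L0 := 71 | P0:M(71), P1:I, P2:I, P3:I | bus: BusRdX,Flush
[8] P2: load  L2 | P0:I, P1:O(65), P2:S(65), P3:I | bus: BusRd
[9] P2: store L2 := 81 | P0:I, P1:I, P2:M(81), P3:I | bus: BusUpgr,Flush
[10] P1: load  L2 | P0:I, P1:S(81), P2:O(81), P3:I | bus: BusRd
[11] P2: load  L2 | P0:I, P1:S(81), P2:O(81), P3:I | bus: none
[12] P1: load  L4 | P0:I, P1:E(40), P2:I, P3:I | bus: BusRd
[13] P2: load  L1 | P0:I, P1:I, P2:E(80), P3:I | bus: BusRd
[14] P3: load  L3 | P0:I, P1:I, P2:I, P3:E(70) | bus: BusRd
[15] P3: load  L2 | P0:I, P1:S(81), P2:O(81), P3:S(81) | bus: BusRd

state = I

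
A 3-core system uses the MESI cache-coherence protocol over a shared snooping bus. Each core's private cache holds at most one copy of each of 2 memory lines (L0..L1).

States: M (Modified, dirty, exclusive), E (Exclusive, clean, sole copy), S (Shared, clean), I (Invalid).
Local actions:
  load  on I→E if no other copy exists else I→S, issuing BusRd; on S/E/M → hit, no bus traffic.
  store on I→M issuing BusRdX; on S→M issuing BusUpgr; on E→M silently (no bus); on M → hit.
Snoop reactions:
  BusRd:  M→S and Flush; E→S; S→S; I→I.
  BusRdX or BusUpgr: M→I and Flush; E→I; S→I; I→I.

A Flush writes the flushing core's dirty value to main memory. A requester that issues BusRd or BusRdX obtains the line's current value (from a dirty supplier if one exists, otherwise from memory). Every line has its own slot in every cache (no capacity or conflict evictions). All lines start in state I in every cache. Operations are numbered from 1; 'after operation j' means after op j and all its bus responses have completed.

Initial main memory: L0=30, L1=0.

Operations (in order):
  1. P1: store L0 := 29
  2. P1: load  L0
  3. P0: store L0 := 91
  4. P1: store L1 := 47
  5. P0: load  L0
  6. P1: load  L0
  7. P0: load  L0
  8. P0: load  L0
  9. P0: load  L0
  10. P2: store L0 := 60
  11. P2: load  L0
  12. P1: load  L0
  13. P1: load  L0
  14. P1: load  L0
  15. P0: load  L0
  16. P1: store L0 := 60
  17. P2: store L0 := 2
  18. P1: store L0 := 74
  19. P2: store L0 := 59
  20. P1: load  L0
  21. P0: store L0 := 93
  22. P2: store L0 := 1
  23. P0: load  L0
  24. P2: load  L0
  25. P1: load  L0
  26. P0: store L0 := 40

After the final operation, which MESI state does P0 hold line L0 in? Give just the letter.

[1] P1: store L0 := 29 | P0:I, P1:M(29), P2:I | bus: BusRdX
[2] P1: load  L0 | P0:I, P1:M(29), P2:I | bus: none
[3] P0: store L0 := 91 | P0:M(91), P1:I, P2:I | bus: BusRdX,Flush
[4] P1: store L1 := 47 | P0:I, P1:M(47), P2:I | bus: BusRdX
[5] P0: load  L0 | P0:M(91), P1:I, P2:I | bus: none
[6] P1: load  L0 | P0:S(91), P1:S(91), P2:I | bus: BusRd,Flush
[7] P0: load  L0 | P0:S(91), P1:S(91), P2:I | bus: none
[8] P0: load  L0 | P0:S(91), P1:S(91), P2:I | bus: none
[9] P0: load  L0 | P0:S(91), P1:S(91), P2:I | bus: none
[10] P2: store L0 := 60 | P0:I, P1:I, P2:M(60) | bus: BusRdX
[11] P2: load  L0 | P0:I, P1:I, P2:M(60) | bus: none
[12] P1: load  L0 | P0:I, P1:S(60), P2:S(60) | bus: BusRd,Flush
[13] P1: load  L0 | P0:I, P1:S(60), P2:S(60) | bus: none
[14] P1: load  L0 | P0:I, P1:S(60), P2:S(60) | bus: none
[15] P0: load  L0 | P0:S(60), P1:S(60), P2:S(60) | bus: BusRd
[16] P1: store L0 := 60 | P0:I, P1:M(60), P2:I | bus: BusUpgr
[17] P2: store L0 := 2 | P0:I, P1:I, P2:M(2) | bus: BusRdX,Flush
[18] P1: store L0 := 74 | P0:I, P1:M(74), P2:I | bus: BusRdX,Flush
[19] P2: store L0 := 59 | P0:I, P1:I, P2:M(59) | bus: BusRdX,Flush
[20] P1: load  L0 | P0:I, P1:S(59), P2:S(59) | bus: BusRd,Flush
[21] P0: store L0 := 93 | P0:M(93), P1:I, P2:I | bus: BusRdX
[22] P2: store L0 := 1 | P0:I, P1:I, P2:M(1) | bus: BusRdX,Flush
[23] P0: load  L0 | P0:S(1), P1:I, P2:S(1) | bus: BusRd,Flush
[24] P2: load  L0 | P0:S(1), P1:I, P2:S(1) | bus: none
[25] P1: load  L0 | P0:S(1), P1:S(1), P2:S(1) | bus: BusRd
[26] P0: store L0 := 40 | P0:M(40), P1:I, P2:I | bus: BusUpgr

state = M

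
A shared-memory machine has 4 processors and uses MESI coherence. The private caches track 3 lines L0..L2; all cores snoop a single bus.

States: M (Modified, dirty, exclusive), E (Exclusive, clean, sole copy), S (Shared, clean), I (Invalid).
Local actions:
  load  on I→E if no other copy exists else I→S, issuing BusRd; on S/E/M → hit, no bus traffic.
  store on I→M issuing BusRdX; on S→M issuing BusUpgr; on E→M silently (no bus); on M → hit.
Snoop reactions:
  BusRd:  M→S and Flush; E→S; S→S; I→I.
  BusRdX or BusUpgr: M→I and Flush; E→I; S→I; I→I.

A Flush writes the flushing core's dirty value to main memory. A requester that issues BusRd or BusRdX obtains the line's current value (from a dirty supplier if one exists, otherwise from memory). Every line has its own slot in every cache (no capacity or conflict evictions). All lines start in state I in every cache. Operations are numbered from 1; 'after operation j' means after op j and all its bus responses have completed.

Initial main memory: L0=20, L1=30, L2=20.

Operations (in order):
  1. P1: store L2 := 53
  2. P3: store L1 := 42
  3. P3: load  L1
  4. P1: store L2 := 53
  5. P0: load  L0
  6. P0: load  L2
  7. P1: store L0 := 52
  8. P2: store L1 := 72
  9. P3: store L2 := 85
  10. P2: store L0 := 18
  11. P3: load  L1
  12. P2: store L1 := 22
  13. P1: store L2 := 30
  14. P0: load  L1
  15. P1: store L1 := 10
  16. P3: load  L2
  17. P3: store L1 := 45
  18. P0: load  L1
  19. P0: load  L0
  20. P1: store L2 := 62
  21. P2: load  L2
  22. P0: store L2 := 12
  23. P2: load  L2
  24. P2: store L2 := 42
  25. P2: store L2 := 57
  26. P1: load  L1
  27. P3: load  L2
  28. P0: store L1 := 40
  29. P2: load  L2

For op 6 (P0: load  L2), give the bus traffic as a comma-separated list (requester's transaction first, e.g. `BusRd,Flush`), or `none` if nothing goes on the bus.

  op1 P1: store L2 := 53 → I/M/I/I on L2; bus BusRdX; mem=20
  op2 P3: store L1 := 42 → I/I/I/M on L1; bus BusRdX; mem=30
  op3 P3: load  L1 → I/I/I/M on L1; bus (none); mem=30
  op4 P1: store L2 := 53 → I/M/I/I on L2; bus (none); mem=20
  op5 P0: load  L0 → E/I/I/I on L0; bus BusRd; mem=20
  op6 P0: load  L2 → S/S/I/I on L2; bus BusRd Flush; mem=53
  op7 P1: store L0 := 52 → I/M/I/I on L0; bus BusRdX; mem=20
  op8 P2: store L1 := 72 → I/I/M/I on L1; bus BusRdX Flush; mem=42
  op9 P3: store L2 := 85 → I/I/I/M on L2; bus BusRdX; mem=53
  op10 P2: store L0 := 18 → I/I/M/I on L0; bus BusRdX Flush; mem=52
  op11 P3: load  L1 → I/I/S/S on L1; bus BusRd Flush; mem=72
  op12 P2: store L1 := 22 → I/I/M/I on L1; bus BusUpgr; mem=72
  op13 P1: store L2 := 30 → I/M/I/I on L2; bus BusRdX Flush; mem=85
  op14 P0: load  L1 → S/I/S/I on L1; bus BusRd Flush; mem=22
  op15 P1: store L1 := 10 → I/M/I/I on L1; bus BusRdX; mem=22
  op16 P3: load  L2 → I/S/I/S on L2; bus BusRd Flush; mem=30
  op17 P3: store L1 := 45 → I/I/I/M on L1; bus BusRdX Flush; mem=10
  op18 P0: load  L1 → S/I/I/S on L1; bus BusRd Flush; mem=45
  op19 P0: load  L0 → S/I/S/I on L0; bus BusRd Flush; mem=18
  op20 P1: store L2 := 62 → I/M/I/I on L2; bus BusUpgr; mem=30
  op21 P2: load  L2 → I/S/S/I on L2; bus BusRd Flush; mem=62
  op22 P0: store L2 := 12 → M/I/I/I on L2; bus BusRdX; mem=62
  op23 P2: load  L2 → S/I/S/I on L2; bus BusRd Flush; mem=12
  op24 P2: store L2 := 42 → I/I/M/I on L2; bus BusUpgr; mem=12
  op25 P2: store L2 := 57 → I/I/M/I on L2; bus (none); mem=12
  op26 P1: load  L1 → S/S/I/S on L1; bus BusRd; mem=45
  op27 P3: load  L2 → I/I/S/S on L2; bus BusRd Flush; mem=57
  op28 P0: store L1 := 40 → M/I/I/I on L1; bus BusUpgr; mem=45
  op29 P2: load  L2 → I/I/S/S on L2; bus (none); mem=57

bus = BusRd,Flush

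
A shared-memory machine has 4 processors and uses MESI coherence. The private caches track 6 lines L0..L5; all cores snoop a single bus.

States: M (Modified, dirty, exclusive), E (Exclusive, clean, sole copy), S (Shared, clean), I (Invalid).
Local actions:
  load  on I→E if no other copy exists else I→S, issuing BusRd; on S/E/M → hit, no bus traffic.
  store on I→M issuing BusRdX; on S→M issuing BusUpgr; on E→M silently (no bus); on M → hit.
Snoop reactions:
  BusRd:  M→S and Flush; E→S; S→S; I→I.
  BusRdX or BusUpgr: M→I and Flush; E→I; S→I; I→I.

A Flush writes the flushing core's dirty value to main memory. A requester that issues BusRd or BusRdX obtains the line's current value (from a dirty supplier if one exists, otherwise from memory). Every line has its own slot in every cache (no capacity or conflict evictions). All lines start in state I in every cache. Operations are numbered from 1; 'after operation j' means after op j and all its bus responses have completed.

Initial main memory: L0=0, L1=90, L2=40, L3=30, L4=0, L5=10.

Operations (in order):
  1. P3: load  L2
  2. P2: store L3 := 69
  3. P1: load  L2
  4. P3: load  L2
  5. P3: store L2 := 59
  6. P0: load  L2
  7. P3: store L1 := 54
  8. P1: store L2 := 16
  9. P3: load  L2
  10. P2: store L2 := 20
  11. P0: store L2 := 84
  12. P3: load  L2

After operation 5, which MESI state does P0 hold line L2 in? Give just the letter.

state = I

  op1 P3: load  L2 → I/I/I/E on L2; bus BusRd; mem=40
  op2 P2: store L3 := 69 → I/I/M/I on L3; bus BusRdX; mem=30
  op3 P1: load  L2 → I/S/I/S on L2; bus BusRd; mem=40
  op4 P3: load  L2 → I/S/I/S on L2; bus (none); mem=40
  op5 P3: store L2 := 59 → I/I/I/M on L2; bus BusUpgr; mem=40
  op6 P0: load  L2 → S/I/I/S on L2; bus BusRd Flush; mem=59
  op7 P3: store L1 := 54 → I/I/I/M on L1; bus BusRdX; mem=90
  op8 P1: store L2 := 16 → I/M/I/I on L2; bus BusRdX; mem=59
  op9 P3: load  L2 → I/S/I/S on L2; bus BusRd Flush; mem=16
  op10 P2: store L2 := 20 → I/I/M/I on L2; bus BusRdX; mem=16
  op11 P0: store L2 := 84 → M/I/I/I on L2; bus BusRdX Flush; mem=20
  op12 P3: load  L2 → S/I/I/S on L2; bus BusRd Flush; mem=84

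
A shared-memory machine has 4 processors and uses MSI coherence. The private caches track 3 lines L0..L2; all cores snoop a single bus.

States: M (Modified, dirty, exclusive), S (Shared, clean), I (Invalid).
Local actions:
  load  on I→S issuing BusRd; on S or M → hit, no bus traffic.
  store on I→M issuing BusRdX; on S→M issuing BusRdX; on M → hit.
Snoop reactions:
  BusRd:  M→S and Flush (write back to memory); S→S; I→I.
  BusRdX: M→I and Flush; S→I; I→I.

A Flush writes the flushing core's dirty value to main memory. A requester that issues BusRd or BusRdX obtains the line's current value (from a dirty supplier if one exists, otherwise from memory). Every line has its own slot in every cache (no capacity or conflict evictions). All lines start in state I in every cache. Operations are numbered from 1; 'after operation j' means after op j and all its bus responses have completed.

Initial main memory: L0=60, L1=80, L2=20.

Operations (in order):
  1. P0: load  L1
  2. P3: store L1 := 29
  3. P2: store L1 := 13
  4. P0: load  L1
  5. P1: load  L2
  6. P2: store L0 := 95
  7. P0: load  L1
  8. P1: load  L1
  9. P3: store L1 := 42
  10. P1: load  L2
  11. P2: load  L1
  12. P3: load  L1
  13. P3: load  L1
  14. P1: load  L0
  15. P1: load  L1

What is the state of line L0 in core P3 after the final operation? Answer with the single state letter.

  op1 P0: load  L1 → S/I/I/I on L1; bus BusRd; mem=80
  op2 P3: store L1 := 29 → I/I/I/M on L1; bus BusRdX; mem=80
  op3 P2: store L1 := 13 → I/I/M/I on L1; bus BusRdX Flush; mem=29
  op4 P0: load  L1 → S/I/S/I on L1; bus BusRd Flush; mem=13
  op5 P1: load  L2 → I/S/I/I on L2; bus BusRd; mem=20
  op6 P2: store L0 := 95 → I/I/M/I on L0; bus BusRdX; mem=60
  op7 P0: load  L1 → S/I/S/I on L1; bus (none); mem=13
  op8 P1: load  L1 → S/S/S/I on L1; bus BusRd; mem=13
  op9 P3: store L1 := 42 → I/I/I/M on L1; bus BusRdX; mem=13
  op10 P1: load  L2 → I/S/I/I on L2; bus (none); mem=20
  op11 P2: load  L1 → I/I/S/S on L1; bus BusRd Flush; mem=42
  op12 P3: load  L1 → I/I/S/S on L1; bus (none); mem=42
  op13 P3: load  L1 → I/I/S/S on L1; bus (none); mem=42
  op14 P1: load  L0 → I/S/S/I on L0; bus BusRd Flush; mem=95
  op15 P1: load  L1 → I/S/S/S on L1; bus BusRd; mem=42

state = I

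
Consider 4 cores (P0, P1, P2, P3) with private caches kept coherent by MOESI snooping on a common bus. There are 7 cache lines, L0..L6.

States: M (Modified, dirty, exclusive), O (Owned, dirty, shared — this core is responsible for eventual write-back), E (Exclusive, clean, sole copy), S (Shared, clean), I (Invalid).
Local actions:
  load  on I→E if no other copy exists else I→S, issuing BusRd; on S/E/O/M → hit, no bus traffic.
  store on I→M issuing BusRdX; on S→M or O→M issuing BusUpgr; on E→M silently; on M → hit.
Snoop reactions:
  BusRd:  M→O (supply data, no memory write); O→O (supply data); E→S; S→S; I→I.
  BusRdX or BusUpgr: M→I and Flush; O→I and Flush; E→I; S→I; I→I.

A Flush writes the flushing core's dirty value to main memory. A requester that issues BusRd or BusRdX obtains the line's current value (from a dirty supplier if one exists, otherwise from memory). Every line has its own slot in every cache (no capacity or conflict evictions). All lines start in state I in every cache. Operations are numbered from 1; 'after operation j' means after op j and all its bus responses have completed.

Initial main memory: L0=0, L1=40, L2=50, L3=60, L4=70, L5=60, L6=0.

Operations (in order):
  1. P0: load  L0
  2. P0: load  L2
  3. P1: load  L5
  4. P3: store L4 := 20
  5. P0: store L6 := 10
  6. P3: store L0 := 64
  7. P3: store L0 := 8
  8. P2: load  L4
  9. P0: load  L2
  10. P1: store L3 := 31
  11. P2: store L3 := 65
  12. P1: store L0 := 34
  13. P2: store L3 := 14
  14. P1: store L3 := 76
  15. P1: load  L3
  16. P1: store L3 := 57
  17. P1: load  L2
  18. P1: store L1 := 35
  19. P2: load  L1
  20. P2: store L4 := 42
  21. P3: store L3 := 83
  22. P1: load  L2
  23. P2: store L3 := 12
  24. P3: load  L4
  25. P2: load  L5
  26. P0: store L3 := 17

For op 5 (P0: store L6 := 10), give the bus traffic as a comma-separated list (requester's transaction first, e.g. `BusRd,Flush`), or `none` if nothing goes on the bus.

[1] P0: load  L0 | P0:E(0), P1:I, P2:I, P3:I | bus: BusRd
[2] P0: load  L2 | P0:E(50), P1:I, P2:I, P3:I | bus: BusRd
[3] P1: load  L5 | P0:I, P1:E(60), P2:I, P3:I | bus: BusRd
[4] P3: store L4 := 20 | P0:I, P1:I, P2:I, P3:M(20) | bus: BusRdX
[5] P0: store L6 := 10 | P0:M(10), P1:I, P2:I, P3:I | bus: BusRdX
[6] P3: store L0 := 64 | P0:I, P1:I, P2:I, P3:M(64) | bus: BusRdX
[7] P3: store L0 := 8 | P0:I, P1:I, P2:I, P3:M(8) | bus: none
[8] P2: load  L4 | P0:I, P1:I, P2:S(20), P3:O(20) | bus: BusRd
[9] P0: load  L2 | P0:E(50), P1:I, P2:I, P3:I | bus: none
[10] P1: store L3 := 31 | P0:I, P1:M(31), P2:I, P3:I | bus: BusRdX
[11] P2: store L3 := 65 | P0:I, P1:I, P2:M(65), P3:I | bus: BusRdX,Flush
[12] P1: store L0 := 34 | P0:I, P1:M(34), P2:I, P3:I | bus: BusRdX,Flush
[13] P2: store L3 := 14 | P0:I, P1:I, P2:M(14), P3:I | bus: none
[14] P1: store L3 := 76 | P0:I, P1:M(76), P2:I, P3:I | bus: BusRdX,Flush
[15] P1: load  L3 | P0:I, P1:M(76), P2:I, P3:I | bus: none
[16] P1: store L3 := 57 | P0:I, P1:M(57), P2:I, P3:I | bus: none
[17] P1: load  L2 | P0:S(50), P1:S(50), P2:I, P3:I | bus: BusRd
[18] P1: store L1 := 35 | P0:I, P1:M(35), P2:I, P3:I | bus: BusRdX
[19] P2: load  L1 | P0:I, P1:O(35), P2:S(35), P3:I | bus: BusRd
[20] P2: store L4 := 42 | P0:I, P1:I, P2:M(42), P3:I | bus: BusUpgr,Flush
[21] P3: store L3 := 83 | P0:I, P1:I, P2:I, P3:M(83) | bus: BusRdX,Flush
[22] P1: load  L2 | P0:S(50), P1:S(50), P2:I, P3:I | bus: none
[23] P2: store L3 := 12 | P0:I, P1:I, P2:M(12), P3:I | bus: BusRdX,Flush
[24] P3: load  L4 | P0:I, P1:I, P2:O(42), P3:S(42) | bus: BusRd
[25] P2: load  L5 | P0:I, P1:S(60), P2:S(60), P3:I | bus: BusRd
[26] P0: store L3 := 17 | P0:M(17), P1:I, P2:I, P3:I | bus: BusRdX,Flush

bus = BusRdX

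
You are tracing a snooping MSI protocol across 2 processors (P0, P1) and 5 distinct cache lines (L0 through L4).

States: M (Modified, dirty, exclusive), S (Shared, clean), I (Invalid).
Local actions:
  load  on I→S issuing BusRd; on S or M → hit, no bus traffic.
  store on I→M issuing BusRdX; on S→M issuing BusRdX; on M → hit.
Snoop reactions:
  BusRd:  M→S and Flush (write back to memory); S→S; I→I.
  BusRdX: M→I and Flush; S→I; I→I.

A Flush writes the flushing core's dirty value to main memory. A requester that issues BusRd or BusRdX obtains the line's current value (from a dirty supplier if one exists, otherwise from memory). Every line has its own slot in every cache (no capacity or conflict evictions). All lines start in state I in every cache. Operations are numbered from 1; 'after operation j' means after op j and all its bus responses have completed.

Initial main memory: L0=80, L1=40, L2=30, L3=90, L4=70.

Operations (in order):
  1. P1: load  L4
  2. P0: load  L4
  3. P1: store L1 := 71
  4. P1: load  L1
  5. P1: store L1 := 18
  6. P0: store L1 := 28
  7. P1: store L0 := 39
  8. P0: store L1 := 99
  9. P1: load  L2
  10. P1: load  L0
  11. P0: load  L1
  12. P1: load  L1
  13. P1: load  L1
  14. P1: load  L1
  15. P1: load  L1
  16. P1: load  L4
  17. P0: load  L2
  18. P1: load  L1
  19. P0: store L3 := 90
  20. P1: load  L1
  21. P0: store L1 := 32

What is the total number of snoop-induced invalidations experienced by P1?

  op1 P1: load  L4 → I/S on L4; bus BusRd; mem=70
  op2 P0: load  L4 → S/S on L4; bus BusRd; mem=70
  op3 P1: store L1 := 71 → I/M on L1; bus BusRdX; mem=40
  op4 P1: load  L1 → I/M on L1; bus (none); mem=40
  op5 P1: store L1 := 18 → I/M on L1; bus (none); mem=40
  op6 P0: store L1 := 28 → M/I on L1; bus BusRdX Flush; mem=18
  op7 P1: store L0 := 39 → I/M on L0; bus BusRdX; mem=80
  op8 P0: store L1 := 99 → M/I on L1; bus (none); mem=18
  op9 P1: load  L2 → I/S on L2; bus BusRd; mem=30
  op10 P1: load  L0 → I/M on L0; bus (none); mem=80
  op11 P0: load  L1 → M/I on L1; bus (none); mem=18
  op12 P1: load  L1 → S/S on L1; bus BusRd Flush; mem=99
  op13 P1: load  L1 → S/S on L1; bus (none); mem=99
  op14 P1: load  L1 → S/S on L1; bus (none); mem=99
  op15 P1: load  L1 → S/S on L1; bus (none); mem=99
  op16 P1: load  L4 → S/S on L4; bus (none); mem=70
  op17 P0: load  L2 → S/S on L2; bus BusRd; mem=30
  op18 P1: load  L1 → S/S on L1; bus (none); mem=99
  op19 P0: store L3 := 90 → M/I on L3; bus BusRdX; mem=90
  op20 P1: load  L1 → S/S on L1; bus (none); mem=99
  op21 P0: store L1 := 32 → M/I on L1; bus BusRdX; mem=99

invalidations = 2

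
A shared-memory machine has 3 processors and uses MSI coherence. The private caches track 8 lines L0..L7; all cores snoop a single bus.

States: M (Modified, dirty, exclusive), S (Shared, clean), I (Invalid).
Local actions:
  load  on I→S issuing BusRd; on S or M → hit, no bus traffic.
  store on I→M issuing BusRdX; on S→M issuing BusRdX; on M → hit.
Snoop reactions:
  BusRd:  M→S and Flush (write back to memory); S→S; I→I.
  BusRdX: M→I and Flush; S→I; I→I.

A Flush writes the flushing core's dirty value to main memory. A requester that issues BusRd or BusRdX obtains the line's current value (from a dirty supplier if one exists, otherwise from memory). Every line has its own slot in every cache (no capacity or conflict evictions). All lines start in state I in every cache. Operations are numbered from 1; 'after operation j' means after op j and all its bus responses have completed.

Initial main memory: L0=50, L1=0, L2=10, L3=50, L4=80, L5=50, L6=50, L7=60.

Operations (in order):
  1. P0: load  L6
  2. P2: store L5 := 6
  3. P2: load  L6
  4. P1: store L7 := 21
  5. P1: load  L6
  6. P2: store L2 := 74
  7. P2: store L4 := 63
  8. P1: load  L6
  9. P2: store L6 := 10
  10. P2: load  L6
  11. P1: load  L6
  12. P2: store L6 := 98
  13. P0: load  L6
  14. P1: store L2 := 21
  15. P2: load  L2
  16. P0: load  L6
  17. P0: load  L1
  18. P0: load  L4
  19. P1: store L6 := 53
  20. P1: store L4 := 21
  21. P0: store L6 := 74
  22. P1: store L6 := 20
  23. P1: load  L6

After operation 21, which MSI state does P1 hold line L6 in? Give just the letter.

1. P0: load  L6  bus=[BusRd]  L6: P0=S P1=I P2=I  mem[L6]=50
2. P2: store L5 := 6  bus=[BusRdX]  L5: P0=I P1=I P2=M  mem[L5]=50
3. P2: load  L6  bus=[BusRd]  L6: P0=S P1=I P2=S  mem[L6]=50
4. P1: store L7 := 21  bus=[BusRdX]  L7: P0=I P1=M P2=I  mem[L7]=60
5. P1: load  L6  bus=[BusRd]  L6: P0=S P1=S P2=S  mem[L6]=50
6. P2: store L2 := 74  bus=[BusRdX]  L2: P0=I P1=I P2=M  mem[L2]=10
7. P2: store L4 := 63  bus=[BusRdX]  L4: P0=I P1=I P2=M  mem[L4]=80
8. P1: load  L6  bus=[-]  L6: P0=S P1=S P2=S  mem[L6]=50
9. P2: store L6 := 10  bus=[BusRdX]  L6: P0=I P1=I P2=M  mem[L6]=50
10. P2: load  L6  bus=[-]  L6: P0=I P1=I P2=M  mem[L6]=50
11. P1: load  L6  bus=[BusRd,Flush]  L6: P0=I P1=S P2=S  mem[L6]=10
12. P2: store L6 := 98  bus=[BusRdX]  L6: P0=I P1=I P2=M  mem[L6]=10
13. P0: load  L6  bus=[BusRd,Flush]  L6: P0=S P1=I P2=S  mem[L6]=98
14. P1: store L2 := 21  bus=[BusRdX,Flush]  L2: P0=I P1=M P2=I  mem[L2]=74
15. P2: load  L2  bus=[BusRd,Flush]  L2: P0=I P1=S P2=S  mem[L2]=21
16. P0: load  L6  bus=[-]  L6: P0=S P1=I P2=S  mem[L6]=98
17. P0: load  L1  bus=[BusRd]  L1: P0=S P1=I P2=I  mem[L1]=0
18. P0: load  L4  bus=[BusRd,Flush]  L4: P0=S P1=I P2=S  mem[L4]=63
19. P1: store L6 := 53  bus=[BusRdX]  L6: P0=I P1=M P2=I  mem[L6]=98
20. P1: store L4 := 21  bus=[BusRdX]  L4: P0=I P1=M P2=I  mem[L4]=63
21. P0: store L6 := 74  bus=[BusRdX,Flush]  L6: P0=M P1=I P2=I  mem[L6]=53
22. P1: store L6 := 20  bus=[BusRdX,Flush]  L6: P0=I P1=M P2=I  mem[L6]=74
23. P1: load  L6  bus=[-]  L6: P0=I P1=M P2=I  mem[L6]=74

state = I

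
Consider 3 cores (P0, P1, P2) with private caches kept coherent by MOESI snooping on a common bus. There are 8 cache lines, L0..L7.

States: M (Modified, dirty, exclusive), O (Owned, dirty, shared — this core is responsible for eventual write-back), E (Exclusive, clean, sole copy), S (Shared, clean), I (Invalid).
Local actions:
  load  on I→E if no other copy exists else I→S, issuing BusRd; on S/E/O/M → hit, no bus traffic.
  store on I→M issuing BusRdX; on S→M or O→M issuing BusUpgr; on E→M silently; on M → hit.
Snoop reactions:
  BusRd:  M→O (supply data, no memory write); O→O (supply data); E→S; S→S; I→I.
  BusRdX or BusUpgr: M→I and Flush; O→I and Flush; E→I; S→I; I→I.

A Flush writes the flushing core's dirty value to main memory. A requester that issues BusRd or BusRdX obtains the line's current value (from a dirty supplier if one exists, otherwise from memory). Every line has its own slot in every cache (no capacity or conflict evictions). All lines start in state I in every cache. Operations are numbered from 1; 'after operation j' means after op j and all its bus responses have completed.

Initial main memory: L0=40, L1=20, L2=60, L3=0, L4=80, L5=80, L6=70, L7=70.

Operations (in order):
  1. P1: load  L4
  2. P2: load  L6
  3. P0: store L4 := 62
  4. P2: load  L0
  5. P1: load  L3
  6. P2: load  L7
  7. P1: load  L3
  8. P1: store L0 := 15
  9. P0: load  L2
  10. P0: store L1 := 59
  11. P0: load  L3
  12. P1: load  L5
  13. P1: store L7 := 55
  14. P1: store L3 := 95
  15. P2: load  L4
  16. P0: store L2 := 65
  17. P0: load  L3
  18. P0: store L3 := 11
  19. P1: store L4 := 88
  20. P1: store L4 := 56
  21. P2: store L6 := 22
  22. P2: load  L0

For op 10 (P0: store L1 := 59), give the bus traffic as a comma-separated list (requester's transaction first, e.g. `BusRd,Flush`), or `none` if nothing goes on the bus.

bus = BusRdX

[1] P1: load  L4 | P0:I, P1:E(80), P2:I | bus: BusRd
[2] P2: load  L6 | P0:I, P1:I, P2:E(70) | bus: BusRd
[3] P0: store L4 := 62 | P0:M(62), P1:I, P2:I | bus: BusRdX
[4] P2: load  L0 | P0:I, P1:I, P2:E(40) | bus: BusRd
[5] P1: load  L3 | P0:I, P1:E(0), P2:I | bus: BusRd
[6] P2: load  L7 | P0:I, P1:I, P2:E(70) | bus: BusRd
[7] P1: load  L3 | P0:I, P1:E(0), P2:I | bus: none
[8] P1: store L0 := 15 | P0:I, P1:M(15), P2:I | bus: BusRdX
[9] P0: load  L2 | P0:E(60), P1:I, P2:I | bus: BusRd
[10] P0: store L1 := 59 | P0:M(59), P1:I, P2:I | bus: BusRdX
[11] P0: load  L3 | P0:S(0), P1:S(0), P2:I | bus: BusRd
[12] P1: load  L5 | P0:I, P1:E(80), P2:I | bus: BusRd
[13] P1: store L7 := 55 | P0:I, P1:M(55), P2:I | bus: BusRdX
[14] P1: store L3 := 95 | P0:I, P1:M(95), P2:I | bus: BusUpgr
[15] P2: load  L4 | P0:O(62), P1:I, P2:S(62) | bus: BusRd
[16] P0: store L2 := 65 | P0:M(65), P1:I, P2:I | bus: none
[17] P0: load  L3 | P0:S(95), P1:O(95), P2:I | bus: BusRd
[18] P0: store L3 := 11 | P0:M(11), P1:I, P2:I | bus: BusUpgr,Flush
[19] P1: store L4 := 88 | P0:I, P1:M(88), P2:I | bus: BusRdX,Flush
[20] P1: store L4 := 56 | P0:I, P1:M(56), P2:I | bus: none
[21] P2: store L6 := 22 | P0:I, P1:I, P2:M(22) | bus: none
[22] P2: load  L0 | P0:I, P1:O(15), P2:S(15) | bus: BusRd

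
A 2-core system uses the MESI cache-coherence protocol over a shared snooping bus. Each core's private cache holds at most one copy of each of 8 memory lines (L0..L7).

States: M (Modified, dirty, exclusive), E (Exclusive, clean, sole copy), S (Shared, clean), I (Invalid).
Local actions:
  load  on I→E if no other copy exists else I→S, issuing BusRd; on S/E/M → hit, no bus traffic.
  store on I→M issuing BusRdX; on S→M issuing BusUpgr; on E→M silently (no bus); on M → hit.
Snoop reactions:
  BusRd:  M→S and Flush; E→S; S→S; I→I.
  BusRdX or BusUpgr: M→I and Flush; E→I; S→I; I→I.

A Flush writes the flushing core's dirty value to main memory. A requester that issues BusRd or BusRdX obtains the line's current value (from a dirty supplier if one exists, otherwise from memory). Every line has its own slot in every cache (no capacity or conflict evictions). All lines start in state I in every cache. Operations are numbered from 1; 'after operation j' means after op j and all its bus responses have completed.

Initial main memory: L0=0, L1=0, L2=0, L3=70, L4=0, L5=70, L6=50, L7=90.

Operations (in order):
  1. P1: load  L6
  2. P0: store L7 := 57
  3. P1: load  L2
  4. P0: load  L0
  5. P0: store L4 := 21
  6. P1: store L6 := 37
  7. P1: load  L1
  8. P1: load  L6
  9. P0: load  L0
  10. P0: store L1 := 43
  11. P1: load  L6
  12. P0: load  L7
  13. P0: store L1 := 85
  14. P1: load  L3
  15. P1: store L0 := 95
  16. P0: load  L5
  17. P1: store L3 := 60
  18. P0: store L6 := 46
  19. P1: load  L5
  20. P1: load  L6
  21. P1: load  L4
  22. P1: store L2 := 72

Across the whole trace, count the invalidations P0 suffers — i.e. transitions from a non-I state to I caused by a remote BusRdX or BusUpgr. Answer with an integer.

invalidations = 1

step 1: P1: load  L6  ⟶  IE  (L6)  txn=BusRd  M[L6]=50
step 2: P0: store L7 := 57  ⟶  MI  (L7)  txn=BusRdX  M[L7]=90
step 3: P1: load  L2  ⟶  IE  (L2)  txn=BusRd  M[L2]=0
step 4: P0: load  L0  ⟶  EI  (L0)  txn=BusRd  M[L0]=0
step 5: P0: store L4 := 21  ⟶  MI  (L4)  txn=BusRdX  M[L4]=0
step 6: P1: store L6 := 37  ⟶  IM  (L6)  txn=∅  M[L6]=50
step 7: P1: load  L1  ⟶  IE  (L1)  txn=BusRd  M[L1]=0
step 8: P1: load  L6  ⟶  IM  (L6)  txn=∅  M[L6]=50
step 9: P0: load  L0  ⟶  EI  (L0)  txn=∅  M[L0]=0
step 10: P0: store L1 := 43  ⟶  MI  (L1)  txn=BusRdX  M[L1]=0
step 11: P1: load  L6  ⟶  IM  (L6)  txn=∅  M[L6]=50
step 12: P0: load  L7  ⟶  MI  (L7)  txn=∅  M[L7]=90
step 13: P0: store L1 := 85  ⟶  MI  (L1)  txn=∅  M[L1]=0
step 14: P1: load  L3  ⟶  IE  (L3)  txn=BusRd  M[L3]=70
step 15: P1: store L0 := 95  ⟶  IM  (L0)  txn=BusRdX  M[L0]=0
step 16: P0: load  L5  ⟶  EI  (L5)  txn=BusRd  M[L5]=70
step 17: P1: store L3 := 60  ⟶  IM  (L3)  txn=∅  M[L3]=70
step 18: P0: store L6 := 46  ⟶  MI  (L6)  txn=BusRdX+Flush  M[L6]=37
step 19: P1: load  L5  ⟶  SS  (L5)  txn=BusRd  M[L5]=70
step 20: P1: load  L6  ⟶  SS  (L6)  txn=BusRd+Flush  M[L6]=46
step 21: P1: load  L4  ⟶  SS  (L4)  txn=BusRd+Flush  M[L4]=21
step 22: P1: store L2 := 72  ⟶  IM  (L2)  txn=∅  M[L2]=0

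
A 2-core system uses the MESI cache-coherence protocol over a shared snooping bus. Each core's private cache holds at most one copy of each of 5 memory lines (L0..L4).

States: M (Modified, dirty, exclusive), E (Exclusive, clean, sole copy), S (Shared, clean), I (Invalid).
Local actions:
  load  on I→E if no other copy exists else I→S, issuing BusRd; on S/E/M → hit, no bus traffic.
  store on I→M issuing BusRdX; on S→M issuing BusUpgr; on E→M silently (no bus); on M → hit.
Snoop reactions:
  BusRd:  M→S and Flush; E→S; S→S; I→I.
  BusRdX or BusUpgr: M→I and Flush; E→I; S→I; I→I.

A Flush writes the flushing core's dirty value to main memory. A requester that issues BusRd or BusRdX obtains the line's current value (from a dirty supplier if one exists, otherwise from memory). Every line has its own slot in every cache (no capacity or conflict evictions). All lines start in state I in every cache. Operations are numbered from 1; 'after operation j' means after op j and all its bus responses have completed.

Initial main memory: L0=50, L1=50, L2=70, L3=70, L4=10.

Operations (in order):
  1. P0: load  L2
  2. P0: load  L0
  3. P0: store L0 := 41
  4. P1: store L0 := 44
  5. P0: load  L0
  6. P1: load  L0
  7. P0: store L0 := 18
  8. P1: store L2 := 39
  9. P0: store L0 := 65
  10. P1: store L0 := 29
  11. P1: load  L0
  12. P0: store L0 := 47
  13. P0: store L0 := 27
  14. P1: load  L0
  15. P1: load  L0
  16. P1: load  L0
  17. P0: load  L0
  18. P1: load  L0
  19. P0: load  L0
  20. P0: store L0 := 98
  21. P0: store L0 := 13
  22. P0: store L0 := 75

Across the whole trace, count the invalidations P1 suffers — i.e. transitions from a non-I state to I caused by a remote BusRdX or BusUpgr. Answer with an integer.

invalidations = 3

  op1 P0: load  L2 → E/I on L2; bus BusRd; mem=70
  op2 P0: load  L0 → E/I on L0; bus BusRd; mem=50
  op3 P0: store L0 := 41 → M/I on L0; bus (none); mem=50
  op4 P1: store L0 := 44 → I/M on L0; bus BusRdX Flush; mem=41
  op5 P0: load  L0 → S/S on L0; bus BusRd Flush; mem=44
  op6 P1: load  L0 → S/S on L0; bus (none); mem=44
  op7 P0: store L0 := 18 → M/I on L0; bus BusUpgr; mem=44
  op8 P1: store L2 := 39 → I/M on L2; bus BusRdX; mem=70
  op9 P0: store L0 := 65 → M/I on L0; bus (none); mem=44
  op10 P1: store L0 := 29 → I/M on L0; bus BusRdX Flush; mem=65
  op11 P1: load  L0 → I/M on L0; bus (none); mem=65
  op12 P0: store L0 := 47 → M/I on L0; bus BusRdX Flush; mem=29
  op13 P0: store L0 := 27 → M/I on L0; bus (none); mem=29
  op14 P1: load  L0 → S/S on L0; bus BusRd Flush; mem=27
  op15 P1: load  L0 → S/S on L0; bus (none); mem=27
  op16 P1: load  L0 → S/S on L0; bus (none); mem=27
  op17 P0: load  L0 → S/S on L0; bus (none); mem=27
  op18 P1: load  L0 → S/S on L0; bus (none); mem=27
  op19 P0: load  L0 → S/S on L0; bus (none); mem=27
  op20 P0: store L0 := 98 → M/I on L0; bus BusUpgr; mem=27
  op21 P0: store L0 := 13 → M/I on L0; bus (none); mem=27
  op22 P0: store L0 := 75 → M/I on L0; bus (none); mem=27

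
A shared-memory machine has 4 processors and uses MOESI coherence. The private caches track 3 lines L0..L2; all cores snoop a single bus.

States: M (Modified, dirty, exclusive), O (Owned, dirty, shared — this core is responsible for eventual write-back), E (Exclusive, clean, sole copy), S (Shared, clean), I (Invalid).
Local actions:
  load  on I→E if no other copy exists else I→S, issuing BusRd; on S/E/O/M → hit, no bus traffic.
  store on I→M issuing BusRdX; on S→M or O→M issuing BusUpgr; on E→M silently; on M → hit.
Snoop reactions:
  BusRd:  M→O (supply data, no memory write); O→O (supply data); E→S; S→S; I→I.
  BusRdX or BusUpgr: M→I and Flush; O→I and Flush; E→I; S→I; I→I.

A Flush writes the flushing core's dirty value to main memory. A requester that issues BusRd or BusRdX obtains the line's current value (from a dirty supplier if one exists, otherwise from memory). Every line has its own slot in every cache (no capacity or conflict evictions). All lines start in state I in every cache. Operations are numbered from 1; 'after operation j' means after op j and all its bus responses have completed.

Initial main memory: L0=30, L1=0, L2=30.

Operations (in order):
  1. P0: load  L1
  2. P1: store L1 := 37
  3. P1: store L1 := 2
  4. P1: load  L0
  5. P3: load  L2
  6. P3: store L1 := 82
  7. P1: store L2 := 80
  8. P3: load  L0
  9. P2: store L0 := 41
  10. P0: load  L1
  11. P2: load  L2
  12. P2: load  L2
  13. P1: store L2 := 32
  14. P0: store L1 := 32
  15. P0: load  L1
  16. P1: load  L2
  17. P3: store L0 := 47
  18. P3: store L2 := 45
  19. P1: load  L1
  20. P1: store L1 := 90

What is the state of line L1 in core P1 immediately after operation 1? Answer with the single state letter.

step 1: P0: load  L1  ⟶  EIII  (L1)  txn=BusRd  M[L1]=0
step 2: P1: store L1 := 37  ⟶  IMII  (L1)  txn=BusRdX  M[L1]=0
step 3: P1: store L1 := 2  ⟶  IMII  (L1)  txn=∅  M[L1]=0
step 4: P1: load  L0  ⟶  IEII  (L0)  txn=BusRd  M[L0]=30
step 5: P3: load  L2  ⟶  IIIE  (L2)  txn=BusRd  M[L2]=30
step 6: P3: store L1 := 82  ⟶  IIIM  (L1)  txn=BusRdX+Flush  M[L1]=2
step 7: P1: store L2 := 80  ⟶  IMII  (L2)  txn=BusRdX  M[L2]=30
step 8: P3: load  L0  ⟶  ISIS  (L0)  txn=BusRd  M[L0]=30
step 9: P2: store L0 := 41  ⟶  IIMI  (L0)  txn=BusRdX  M[L0]=30
step 10: P0: load  L1  ⟶  SIIO  (L1)  txn=BusRd  M[L1]=2
step 11: P2: load  L2  ⟶  IOSI  (L2)  txn=BusRd  M[L2]=30
step 12: P2: load  L2  ⟶  IOSI  (L2)  txn=∅  M[L2]=30
step 13: P1: store L2 := 32  ⟶  IMII  (L2)  txn=BusUpgr  M[L2]=30
step 14: P0: store L1 := 32  ⟶  MIII  (L1)  txn=BusUpgr+Flush  M[L1]=82
step 15: P0: load  L1  ⟶  MIII  (L1)  txn=∅  M[L1]=82
step 16: P1: load  L2  ⟶  IMII  (L2)  txn=∅  M[L2]=30
step 17: P3: store L0 := 47  ⟶  IIIM  (L0)  txn=BusRdX+Flush  M[L0]=41
step 18: P3: store L2 := 45  ⟶  IIIM  (L2)  txn=BusRdX+Flush  M[L2]=32
step 19: P1: load  L1  ⟶  OSII  (L1)  txn=BusRd  M[L1]=82
step 20: P1: store L1 := 90  ⟶  IMII  (L1)  txn=BusUpgr+Flush  M[L1]=32

state = I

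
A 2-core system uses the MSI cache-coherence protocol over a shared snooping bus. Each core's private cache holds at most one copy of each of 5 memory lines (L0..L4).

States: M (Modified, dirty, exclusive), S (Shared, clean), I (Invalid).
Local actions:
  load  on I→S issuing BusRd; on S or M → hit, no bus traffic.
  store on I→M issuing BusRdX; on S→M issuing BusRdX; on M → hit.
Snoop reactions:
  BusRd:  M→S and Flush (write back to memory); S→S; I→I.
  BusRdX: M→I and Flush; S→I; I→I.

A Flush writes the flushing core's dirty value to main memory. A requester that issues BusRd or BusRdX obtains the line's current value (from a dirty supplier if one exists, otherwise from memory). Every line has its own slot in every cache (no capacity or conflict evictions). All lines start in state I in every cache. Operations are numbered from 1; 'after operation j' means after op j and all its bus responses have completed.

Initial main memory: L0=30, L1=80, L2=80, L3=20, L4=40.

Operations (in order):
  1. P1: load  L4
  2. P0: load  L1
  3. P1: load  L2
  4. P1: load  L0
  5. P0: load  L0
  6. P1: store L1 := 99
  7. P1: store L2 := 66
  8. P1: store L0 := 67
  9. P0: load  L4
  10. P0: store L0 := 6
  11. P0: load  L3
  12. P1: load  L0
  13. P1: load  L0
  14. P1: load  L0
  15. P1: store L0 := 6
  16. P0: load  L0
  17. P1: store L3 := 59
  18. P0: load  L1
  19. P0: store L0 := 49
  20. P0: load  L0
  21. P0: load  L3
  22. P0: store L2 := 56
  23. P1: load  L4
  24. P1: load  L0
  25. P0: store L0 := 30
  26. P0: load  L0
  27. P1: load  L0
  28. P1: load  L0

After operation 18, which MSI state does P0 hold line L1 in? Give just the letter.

1. P1: load  L4  bus=[BusRd]  L4: P0=I P1=S  mem[L4]=40
2. P0: load  L1  bus=[BusRd]  L1: P0=S P1=I  mem[L1]=80
3. P1: load  L2  bus=[BusRd]  L2: P0=I P1=S  mem[L2]=80
4. P1: load  L0  bus=[BusRd]  L0: P0=I P1=S  mem[L0]=30
5. P0: load  L0  bus=[BusRd]  L0: P0=S P1=S  mem[L0]=30
6. P1: store L1 := 99  bus=[BusRdX]  L1: P0=I P1=M  mem[L1]=80
7. P1: store L2 := 66  bus=[BusRdX]  L2: P0=I P1=M  mem[L2]=80
8. P1: store L0 := 67  bus=[BusRdX]  L0: P0=I P1=M  mem[L0]=30
9. P0: load  L4  bus=[BusRd]  L4: P0=S P1=S  mem[L4]=40
10. P0: store L0 := 6  bus=[BusRdX,Flush]  L0: P0=M P1=I  mem[L0]=67
11. P0: load  L3  bus=[BusRd]  L3: P0=S P1=I  mem[L3]=20
12. P1: load  L0  bus=[BusRd,Flush]  L0: P0=S P1=S  mem[L0]=6
13. P1: load  L0  bus=[-]  L0: P0=S P1=S  mem[L0]=6
14. P1: load  L0  bus=[-]  L0: P0=S P1=S  mem[L0]=6
15. P1: store L0 := 6  bus=[BusRdX]  L0: P0=I P1=M  mem[L0]=6
16. P0: load  L0  bus=[BusRd,Flush]  L0: P0=S P1=S  mem[L0]=6
17. P1: store L3 := 59  bus=[BusRdX]  L3: P0=I P1=M  mem[L3]=20
18. P0: load  L1  bus=[BusRd,Flush]  L1: P0=S P1=S  mem[L1]=99
19. P0: store L0 := 49  bus=[BusRdX]  L0: P0=M P1=I  mem[L0]=6
20. P0: load  L0  bus=[-]  L0: P0=M P1=I  mem[L0]=6
21. P0: load  L3  bus=[BusRd,Flush]  L3: P0=S P1=S  mem[L3]=59
22. P0: store L2 := 56  bus=[BusRdX,Flush]  L2: P0=M P1=I  mem[L2]=66
23. P1: load  L4  bus=[-]  L4: P0=S P1=S  mem[L4]=40
24. P1: load  L0  bus=[BusRd,Flush]  L0: P0=S P1=S  mem[L0]=49
25. P0: store L0 := 30  bus=[BusRdX]  L0: P0=M P1=I  mem[L0]=49
26. P0: load  L0  bus=[-]  L0: P0=M P1=I  mem[L0]=49
27. P1: load  L0  bus=[BusRd,Flush]  L0: P0=S P1=S  mem[L0]=30
28. P1: load  L0  bus=[-]  L0: P0=S P1=S  mem[L0]=30

state = S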